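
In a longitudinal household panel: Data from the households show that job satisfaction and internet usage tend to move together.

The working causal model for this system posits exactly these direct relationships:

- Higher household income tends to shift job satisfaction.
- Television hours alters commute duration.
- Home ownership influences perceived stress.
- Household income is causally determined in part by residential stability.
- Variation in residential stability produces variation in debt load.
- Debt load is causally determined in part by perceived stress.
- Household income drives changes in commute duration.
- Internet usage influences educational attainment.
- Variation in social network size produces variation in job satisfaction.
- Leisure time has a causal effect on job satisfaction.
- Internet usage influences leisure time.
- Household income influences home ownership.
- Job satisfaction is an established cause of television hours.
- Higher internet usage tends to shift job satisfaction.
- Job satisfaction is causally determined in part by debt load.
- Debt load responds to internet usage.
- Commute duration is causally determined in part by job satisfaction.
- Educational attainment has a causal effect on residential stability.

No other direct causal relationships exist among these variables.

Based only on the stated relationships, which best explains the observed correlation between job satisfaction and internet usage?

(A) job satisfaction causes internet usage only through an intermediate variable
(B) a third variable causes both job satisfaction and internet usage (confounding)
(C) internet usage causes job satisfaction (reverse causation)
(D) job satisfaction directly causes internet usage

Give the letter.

C

The stated link runs internet usage → job satisfaction; job satisfaction has no causal path to internet usage. No variable causes both, so confounding is ruled out. The correlation reflects reverse causation.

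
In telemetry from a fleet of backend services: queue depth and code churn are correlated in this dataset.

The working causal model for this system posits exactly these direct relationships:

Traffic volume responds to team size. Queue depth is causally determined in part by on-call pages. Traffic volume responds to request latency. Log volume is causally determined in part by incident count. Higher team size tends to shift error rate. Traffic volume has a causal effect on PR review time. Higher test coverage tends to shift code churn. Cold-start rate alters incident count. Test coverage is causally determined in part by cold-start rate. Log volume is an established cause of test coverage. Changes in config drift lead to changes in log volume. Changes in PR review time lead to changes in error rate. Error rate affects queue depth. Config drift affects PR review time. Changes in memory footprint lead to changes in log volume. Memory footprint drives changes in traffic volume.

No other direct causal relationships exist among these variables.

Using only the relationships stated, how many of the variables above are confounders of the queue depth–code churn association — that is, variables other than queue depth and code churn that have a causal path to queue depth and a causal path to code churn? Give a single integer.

The common causes are: config drift (to queue depth via config drift → PR review time → error rate → queue depth; to code churn via config drift → log volume → test coverage → code churn); memory footprint (to queue depth via memory footprint → traffic volume → PR review time → error rate → queue depth; to code churn via memory footprint → log volume → test coverage → code churn).
Every other variable lacks a causal path to at least one of queue depth and code churn.

2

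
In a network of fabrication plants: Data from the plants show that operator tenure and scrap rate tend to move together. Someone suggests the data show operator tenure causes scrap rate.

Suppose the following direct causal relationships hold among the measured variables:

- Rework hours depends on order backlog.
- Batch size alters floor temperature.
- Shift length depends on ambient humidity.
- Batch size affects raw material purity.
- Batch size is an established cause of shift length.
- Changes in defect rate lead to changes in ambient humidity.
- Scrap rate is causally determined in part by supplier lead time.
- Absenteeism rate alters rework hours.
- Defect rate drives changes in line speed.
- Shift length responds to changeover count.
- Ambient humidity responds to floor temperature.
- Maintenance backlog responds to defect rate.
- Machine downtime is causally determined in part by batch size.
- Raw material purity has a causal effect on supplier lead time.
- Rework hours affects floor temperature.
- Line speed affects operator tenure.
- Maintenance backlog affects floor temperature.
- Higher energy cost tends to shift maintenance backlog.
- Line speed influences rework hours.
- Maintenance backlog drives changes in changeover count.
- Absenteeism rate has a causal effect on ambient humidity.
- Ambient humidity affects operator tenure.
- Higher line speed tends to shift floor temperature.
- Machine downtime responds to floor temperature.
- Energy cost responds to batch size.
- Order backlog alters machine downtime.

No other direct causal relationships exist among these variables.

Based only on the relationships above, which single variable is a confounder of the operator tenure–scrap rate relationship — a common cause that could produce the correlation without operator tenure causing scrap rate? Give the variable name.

Batch size has a causal path to operator tenure (batch size → floor temperature → ambient humidity → operator tenure) and a separate causal path to scrap rate (batch size → raw material purity → supplier lead time → scrap rate), so it is a common cause of both.
No stated relationship gives operator tenure a causal route to scrap rate, so the correlation is explained by the shared upstream cause rather than a direct effect.

batch size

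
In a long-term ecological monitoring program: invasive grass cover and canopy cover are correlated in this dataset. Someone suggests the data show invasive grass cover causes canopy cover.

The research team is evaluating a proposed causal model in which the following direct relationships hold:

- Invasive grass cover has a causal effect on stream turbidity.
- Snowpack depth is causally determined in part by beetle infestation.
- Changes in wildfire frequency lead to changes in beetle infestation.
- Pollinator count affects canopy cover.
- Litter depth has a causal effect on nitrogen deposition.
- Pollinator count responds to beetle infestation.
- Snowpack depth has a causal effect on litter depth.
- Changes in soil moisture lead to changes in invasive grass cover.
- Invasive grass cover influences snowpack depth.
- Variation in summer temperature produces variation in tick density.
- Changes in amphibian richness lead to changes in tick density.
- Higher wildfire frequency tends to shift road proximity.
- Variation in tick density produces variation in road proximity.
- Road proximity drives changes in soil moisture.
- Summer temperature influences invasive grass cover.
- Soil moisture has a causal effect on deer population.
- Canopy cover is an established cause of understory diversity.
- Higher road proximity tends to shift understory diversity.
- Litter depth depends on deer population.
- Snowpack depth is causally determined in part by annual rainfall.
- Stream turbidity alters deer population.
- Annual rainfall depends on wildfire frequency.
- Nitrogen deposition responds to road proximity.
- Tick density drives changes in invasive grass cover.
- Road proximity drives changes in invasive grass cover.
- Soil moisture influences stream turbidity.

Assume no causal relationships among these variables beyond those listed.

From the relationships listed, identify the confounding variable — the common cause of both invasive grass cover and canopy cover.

wildfire frequency

Wildfire frequency has a causal path to invasive grass cover (wildfire frequency → road proximity → invasive grass cover) and a separate causal path to canopy cover (wildfire frequency → beetle infestation → pollinator count → canopy cover), so it is a common cause of both.
No stated relationship gives invasive grass cover a causal route to canopy cover, so the correlation is explained by the shared upstream cause rather than a direct effect.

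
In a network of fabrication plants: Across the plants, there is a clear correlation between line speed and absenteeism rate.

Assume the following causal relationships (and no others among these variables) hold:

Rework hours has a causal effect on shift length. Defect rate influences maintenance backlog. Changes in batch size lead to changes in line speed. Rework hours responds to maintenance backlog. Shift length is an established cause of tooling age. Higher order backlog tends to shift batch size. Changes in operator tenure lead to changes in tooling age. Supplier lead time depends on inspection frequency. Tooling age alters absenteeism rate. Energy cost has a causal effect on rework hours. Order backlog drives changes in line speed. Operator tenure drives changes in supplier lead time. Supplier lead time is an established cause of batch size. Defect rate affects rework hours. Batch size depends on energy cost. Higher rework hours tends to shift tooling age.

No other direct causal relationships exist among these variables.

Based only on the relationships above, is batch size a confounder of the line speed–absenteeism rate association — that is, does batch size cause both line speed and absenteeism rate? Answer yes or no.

no

Batch size has no stated causal path to absenteeism rate. A confounder must cause both variables, so batch size does not qualify.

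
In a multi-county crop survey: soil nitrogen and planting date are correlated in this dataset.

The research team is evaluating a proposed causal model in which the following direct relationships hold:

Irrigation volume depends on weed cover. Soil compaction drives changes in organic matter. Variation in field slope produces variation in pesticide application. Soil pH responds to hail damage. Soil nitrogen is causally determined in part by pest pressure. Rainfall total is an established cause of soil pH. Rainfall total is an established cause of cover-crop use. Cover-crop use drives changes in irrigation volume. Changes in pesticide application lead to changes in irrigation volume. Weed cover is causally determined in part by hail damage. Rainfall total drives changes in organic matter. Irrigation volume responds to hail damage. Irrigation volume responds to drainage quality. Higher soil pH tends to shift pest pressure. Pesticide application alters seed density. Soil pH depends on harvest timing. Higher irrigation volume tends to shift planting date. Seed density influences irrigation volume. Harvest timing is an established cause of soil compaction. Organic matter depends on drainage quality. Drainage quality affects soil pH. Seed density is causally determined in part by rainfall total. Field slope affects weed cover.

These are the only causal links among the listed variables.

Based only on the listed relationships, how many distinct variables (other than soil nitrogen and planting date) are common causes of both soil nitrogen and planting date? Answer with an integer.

3

The common causes are: drainage quality (to soil nitrogen via drainage quality → soil pH → pest pressure → soil nitrogen; to planting date via drainage quality → irrigation volume → planting date); hail damage (to soil nitrogen via hail damage → soil pH → pest pressure → soil nitrogen; to planting date via hail damage → irrigation volume → planting date); rainfall total (to soil nitrogen via rainfall total → soil pH → pest pressure → soil nitrogen; to planting date via rainfall total → cover-crop use → irrigation volume → planting date).
Every other variable lacks a causal path to at least one of soil nitrogen and planting date.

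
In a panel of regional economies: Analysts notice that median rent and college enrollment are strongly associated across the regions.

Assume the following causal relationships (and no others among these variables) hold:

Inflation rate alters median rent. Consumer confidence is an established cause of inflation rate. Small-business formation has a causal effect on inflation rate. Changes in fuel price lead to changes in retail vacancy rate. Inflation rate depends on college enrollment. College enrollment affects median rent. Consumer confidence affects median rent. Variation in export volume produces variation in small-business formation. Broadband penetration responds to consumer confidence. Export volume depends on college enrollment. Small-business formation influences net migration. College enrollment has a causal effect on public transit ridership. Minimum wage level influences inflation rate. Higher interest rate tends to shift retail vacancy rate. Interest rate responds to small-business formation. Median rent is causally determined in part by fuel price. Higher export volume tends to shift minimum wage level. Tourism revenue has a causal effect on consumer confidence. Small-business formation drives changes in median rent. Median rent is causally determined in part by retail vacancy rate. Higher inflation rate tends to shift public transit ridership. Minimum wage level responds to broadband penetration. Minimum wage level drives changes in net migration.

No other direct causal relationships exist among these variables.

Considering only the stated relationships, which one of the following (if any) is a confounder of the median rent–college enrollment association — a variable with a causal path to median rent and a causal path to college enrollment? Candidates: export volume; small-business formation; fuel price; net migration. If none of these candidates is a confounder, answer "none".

None of the listed candidates has causal paths to both median rent and college enrollment in the stated relationships, so none is a common cause.

none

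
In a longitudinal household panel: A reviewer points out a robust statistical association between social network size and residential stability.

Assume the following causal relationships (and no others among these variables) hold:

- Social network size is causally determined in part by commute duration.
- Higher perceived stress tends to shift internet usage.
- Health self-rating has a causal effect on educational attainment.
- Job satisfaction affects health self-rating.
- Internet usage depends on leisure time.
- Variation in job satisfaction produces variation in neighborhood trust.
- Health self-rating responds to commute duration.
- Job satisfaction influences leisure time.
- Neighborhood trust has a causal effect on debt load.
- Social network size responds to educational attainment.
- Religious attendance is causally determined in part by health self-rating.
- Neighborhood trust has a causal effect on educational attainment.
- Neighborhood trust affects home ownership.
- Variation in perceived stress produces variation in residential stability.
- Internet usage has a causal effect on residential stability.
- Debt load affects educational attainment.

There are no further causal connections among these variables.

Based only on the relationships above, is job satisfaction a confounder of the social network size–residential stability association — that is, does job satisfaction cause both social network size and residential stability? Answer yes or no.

yes

Job satisfaction has a causal path to social network size (job satisfaction → neighborhood trust → educational attainment → social network size) and to residential stability (job satisfaction → leisure time → internet usage → residential stability), so it is a common cause of both — a confounder.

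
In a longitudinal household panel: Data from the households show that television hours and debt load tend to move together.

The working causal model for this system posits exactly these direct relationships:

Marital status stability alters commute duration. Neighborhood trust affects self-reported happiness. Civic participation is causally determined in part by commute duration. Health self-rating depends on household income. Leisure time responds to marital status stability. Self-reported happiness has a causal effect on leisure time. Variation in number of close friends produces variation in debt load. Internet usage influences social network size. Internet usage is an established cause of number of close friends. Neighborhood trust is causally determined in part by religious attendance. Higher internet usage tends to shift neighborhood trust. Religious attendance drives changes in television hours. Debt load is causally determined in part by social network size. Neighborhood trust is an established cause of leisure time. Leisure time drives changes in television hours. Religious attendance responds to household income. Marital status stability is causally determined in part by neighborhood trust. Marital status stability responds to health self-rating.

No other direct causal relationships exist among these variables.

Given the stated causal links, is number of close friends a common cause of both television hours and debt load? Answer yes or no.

Number of close friends has no stated causal path to television hours. A confounder must cause both variables, so number of close friends does not qualify.

no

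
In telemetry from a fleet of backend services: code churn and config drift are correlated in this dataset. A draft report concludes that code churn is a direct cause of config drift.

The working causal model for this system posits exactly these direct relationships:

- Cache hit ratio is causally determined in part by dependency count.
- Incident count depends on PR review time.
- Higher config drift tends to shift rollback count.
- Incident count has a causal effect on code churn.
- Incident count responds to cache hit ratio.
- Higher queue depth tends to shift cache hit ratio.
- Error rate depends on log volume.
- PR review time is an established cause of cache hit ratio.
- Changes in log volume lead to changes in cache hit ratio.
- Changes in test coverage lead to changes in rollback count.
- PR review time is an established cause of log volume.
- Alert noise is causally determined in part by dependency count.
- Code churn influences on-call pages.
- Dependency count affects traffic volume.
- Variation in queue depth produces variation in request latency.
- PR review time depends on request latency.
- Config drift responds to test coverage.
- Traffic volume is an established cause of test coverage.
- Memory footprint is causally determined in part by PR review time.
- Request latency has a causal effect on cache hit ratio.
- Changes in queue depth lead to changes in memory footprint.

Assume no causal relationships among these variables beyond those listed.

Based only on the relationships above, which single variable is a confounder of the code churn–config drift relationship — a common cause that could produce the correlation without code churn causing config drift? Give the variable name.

dependency count

Dependency count has a causal path to code churn (dependency count → cache hit ratio → incident count → code churn) and a separate causal path to config drift (dependency count → traffic volume → test coverage → config drift), so it is a common cause of both.
No stated relationship gives code churn a causal route to config drift, so the correlation is explained by the shared upstream cause rather than a direct effect.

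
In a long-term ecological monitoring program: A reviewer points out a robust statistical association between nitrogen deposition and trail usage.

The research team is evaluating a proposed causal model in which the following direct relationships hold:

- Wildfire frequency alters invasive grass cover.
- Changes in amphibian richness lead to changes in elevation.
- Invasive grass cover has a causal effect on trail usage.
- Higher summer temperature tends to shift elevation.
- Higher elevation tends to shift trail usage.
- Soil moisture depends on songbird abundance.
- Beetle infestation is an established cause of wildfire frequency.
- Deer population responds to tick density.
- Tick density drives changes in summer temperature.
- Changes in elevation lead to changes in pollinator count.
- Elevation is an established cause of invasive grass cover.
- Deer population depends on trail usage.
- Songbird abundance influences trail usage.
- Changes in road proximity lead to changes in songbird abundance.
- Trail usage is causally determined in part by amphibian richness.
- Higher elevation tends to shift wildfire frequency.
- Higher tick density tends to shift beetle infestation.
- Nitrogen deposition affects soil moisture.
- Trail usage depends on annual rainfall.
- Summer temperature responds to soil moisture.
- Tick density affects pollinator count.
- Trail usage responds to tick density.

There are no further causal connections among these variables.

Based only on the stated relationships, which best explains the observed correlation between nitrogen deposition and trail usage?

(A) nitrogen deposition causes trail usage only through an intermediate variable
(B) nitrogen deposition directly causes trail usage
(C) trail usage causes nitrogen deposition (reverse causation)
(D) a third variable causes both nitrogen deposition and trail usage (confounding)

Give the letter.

Nitrogen deposition reaches trail usage through nitrogen deposition → soil moisture → summer temperature → elevation → trail usage — an indirect causal chain with no direct nitrogen deposition → trail usage link. No variable causes both nitrogen deposition and trail usage, so confounding is ruled out; the effect is mediated.

A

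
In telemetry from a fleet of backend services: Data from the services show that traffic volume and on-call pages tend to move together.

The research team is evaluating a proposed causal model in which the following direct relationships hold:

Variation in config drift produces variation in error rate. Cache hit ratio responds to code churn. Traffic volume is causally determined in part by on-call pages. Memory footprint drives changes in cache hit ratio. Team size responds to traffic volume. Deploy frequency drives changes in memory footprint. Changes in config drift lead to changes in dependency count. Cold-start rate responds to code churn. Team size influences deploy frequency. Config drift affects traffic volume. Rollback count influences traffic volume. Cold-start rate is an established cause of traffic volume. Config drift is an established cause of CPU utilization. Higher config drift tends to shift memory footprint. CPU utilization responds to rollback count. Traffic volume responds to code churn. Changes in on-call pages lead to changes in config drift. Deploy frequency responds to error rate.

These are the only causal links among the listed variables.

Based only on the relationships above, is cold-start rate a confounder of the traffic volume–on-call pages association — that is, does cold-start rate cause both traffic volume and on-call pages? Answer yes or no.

no

Cold-start rate has no stated causal path to on-call pages. A confounder must cause both variables, so cold-start rate does not qualify.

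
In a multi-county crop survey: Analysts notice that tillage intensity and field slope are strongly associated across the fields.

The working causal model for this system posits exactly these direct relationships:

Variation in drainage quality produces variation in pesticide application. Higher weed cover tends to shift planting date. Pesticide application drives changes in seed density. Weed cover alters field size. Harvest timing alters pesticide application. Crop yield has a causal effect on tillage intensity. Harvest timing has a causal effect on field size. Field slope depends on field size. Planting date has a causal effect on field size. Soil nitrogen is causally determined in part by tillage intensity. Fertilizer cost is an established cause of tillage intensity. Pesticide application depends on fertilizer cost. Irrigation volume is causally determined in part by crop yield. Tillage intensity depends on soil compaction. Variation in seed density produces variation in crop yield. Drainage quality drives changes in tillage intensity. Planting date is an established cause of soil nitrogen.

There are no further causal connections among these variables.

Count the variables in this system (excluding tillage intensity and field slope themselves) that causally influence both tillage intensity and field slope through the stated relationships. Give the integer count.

The common causes are: harvest timing (to tillage intensity via harvest timing → pesticide application → seed density → crop yield → tillage intensity; to field slope via harvest timing → field size → field slope).
Every other variable lacks a causal path to at least one of tillage intensity and field slope.

1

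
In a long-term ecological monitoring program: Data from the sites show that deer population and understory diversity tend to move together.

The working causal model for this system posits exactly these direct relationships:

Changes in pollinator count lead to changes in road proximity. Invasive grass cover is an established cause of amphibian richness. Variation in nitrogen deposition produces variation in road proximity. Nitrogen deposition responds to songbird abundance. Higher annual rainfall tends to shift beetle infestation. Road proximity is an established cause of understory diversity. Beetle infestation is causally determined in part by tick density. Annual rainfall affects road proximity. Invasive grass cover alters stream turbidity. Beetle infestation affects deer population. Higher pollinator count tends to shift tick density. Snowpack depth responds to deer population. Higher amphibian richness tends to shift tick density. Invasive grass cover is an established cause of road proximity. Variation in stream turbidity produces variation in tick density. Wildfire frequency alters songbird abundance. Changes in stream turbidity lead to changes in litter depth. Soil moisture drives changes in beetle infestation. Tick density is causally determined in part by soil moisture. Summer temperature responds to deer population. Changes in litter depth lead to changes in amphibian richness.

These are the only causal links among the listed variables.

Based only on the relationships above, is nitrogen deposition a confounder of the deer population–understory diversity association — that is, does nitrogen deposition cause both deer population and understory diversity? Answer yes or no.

Nitrogen deposition has no stated causal path to deer population. A confounder must cause both variables, so nitrogen deposition does not qualify.

no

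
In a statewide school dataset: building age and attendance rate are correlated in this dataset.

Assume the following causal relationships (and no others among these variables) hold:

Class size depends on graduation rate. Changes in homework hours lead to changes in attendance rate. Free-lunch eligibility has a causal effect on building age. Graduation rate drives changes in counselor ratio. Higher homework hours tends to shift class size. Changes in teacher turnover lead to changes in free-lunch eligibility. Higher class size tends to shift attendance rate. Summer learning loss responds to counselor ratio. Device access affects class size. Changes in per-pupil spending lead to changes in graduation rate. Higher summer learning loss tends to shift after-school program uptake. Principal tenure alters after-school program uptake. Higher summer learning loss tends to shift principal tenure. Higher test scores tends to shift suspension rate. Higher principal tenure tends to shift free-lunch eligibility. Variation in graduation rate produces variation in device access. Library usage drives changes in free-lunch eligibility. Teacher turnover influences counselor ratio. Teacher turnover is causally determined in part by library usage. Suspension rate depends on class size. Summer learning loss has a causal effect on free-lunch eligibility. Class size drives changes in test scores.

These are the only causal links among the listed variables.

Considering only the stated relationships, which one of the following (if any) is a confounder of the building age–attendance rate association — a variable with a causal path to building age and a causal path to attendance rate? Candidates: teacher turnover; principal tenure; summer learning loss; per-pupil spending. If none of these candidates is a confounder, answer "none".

per-pupil spending

Per-pupil spending causes building age (per-pupil spending → graduation rate → counselor ratio → summer learning loss → free-lunch eligibility → building age) and also causes attendance rate (per-pupil spending → graduation rate → class size → attendance rate); it is a common cause of both.
Each of the other candidates lacks a causal path to at least one of building age and attendance rate, so they do not confound the relationship.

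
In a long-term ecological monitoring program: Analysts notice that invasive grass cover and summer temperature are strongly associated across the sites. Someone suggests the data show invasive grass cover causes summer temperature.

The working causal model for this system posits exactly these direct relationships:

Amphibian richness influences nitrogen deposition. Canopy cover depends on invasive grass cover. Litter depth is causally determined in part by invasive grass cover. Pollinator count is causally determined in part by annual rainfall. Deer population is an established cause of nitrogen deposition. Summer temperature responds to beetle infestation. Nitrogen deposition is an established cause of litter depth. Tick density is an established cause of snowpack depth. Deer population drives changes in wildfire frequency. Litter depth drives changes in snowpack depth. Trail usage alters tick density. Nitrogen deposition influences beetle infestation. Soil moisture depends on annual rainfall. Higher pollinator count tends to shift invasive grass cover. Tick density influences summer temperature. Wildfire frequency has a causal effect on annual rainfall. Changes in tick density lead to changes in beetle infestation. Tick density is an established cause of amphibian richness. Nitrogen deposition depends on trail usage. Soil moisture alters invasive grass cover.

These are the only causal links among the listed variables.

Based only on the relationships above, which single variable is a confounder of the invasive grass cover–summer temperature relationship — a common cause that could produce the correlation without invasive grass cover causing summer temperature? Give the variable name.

deer population

Deer population has a causal path to invasive grass cover (deer population → wildfire frequency → annual rainfall → soil moisture → invasive grass cover) and a separate causal path to summer temperature (deer population → nitrogen deposition → beetle infestation → summer temperature), so it is a common cause of both.
No stated relationship gives invasive grass cover a causal route to summer temperature, so the correlation is explained by the shared upstream cause rather than a direct effect.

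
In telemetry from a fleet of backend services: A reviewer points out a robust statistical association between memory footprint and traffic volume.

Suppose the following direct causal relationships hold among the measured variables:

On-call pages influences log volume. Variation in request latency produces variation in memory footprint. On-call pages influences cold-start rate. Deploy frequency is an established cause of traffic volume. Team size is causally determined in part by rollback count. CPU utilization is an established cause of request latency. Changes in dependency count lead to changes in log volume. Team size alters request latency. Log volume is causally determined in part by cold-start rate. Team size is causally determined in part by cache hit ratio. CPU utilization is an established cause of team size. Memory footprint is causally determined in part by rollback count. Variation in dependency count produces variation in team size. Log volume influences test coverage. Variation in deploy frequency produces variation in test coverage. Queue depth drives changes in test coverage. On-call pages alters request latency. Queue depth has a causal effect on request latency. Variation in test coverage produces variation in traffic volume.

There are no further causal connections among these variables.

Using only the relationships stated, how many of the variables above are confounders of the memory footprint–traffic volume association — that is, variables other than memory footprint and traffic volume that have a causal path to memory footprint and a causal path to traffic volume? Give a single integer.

The common causes are: dependency count (to memory footprint via dependency count → team size → request latency → memory footprint; to traffic volume via dependency count → log volume → test coverage → traffic volume); on-call pages (to memory footprint via on-call pages → request latency → memory footprint; to traffic volume via on-call pages → log volume → test coverage → traffic volume); queue depth (to memory footprint via queue depth → request latency → memory footprint; to traffic volume via queue depth → test coverage → traffic volume).
Every other variable lacks a causal path to at least one of memory footprint and traffic volume.

3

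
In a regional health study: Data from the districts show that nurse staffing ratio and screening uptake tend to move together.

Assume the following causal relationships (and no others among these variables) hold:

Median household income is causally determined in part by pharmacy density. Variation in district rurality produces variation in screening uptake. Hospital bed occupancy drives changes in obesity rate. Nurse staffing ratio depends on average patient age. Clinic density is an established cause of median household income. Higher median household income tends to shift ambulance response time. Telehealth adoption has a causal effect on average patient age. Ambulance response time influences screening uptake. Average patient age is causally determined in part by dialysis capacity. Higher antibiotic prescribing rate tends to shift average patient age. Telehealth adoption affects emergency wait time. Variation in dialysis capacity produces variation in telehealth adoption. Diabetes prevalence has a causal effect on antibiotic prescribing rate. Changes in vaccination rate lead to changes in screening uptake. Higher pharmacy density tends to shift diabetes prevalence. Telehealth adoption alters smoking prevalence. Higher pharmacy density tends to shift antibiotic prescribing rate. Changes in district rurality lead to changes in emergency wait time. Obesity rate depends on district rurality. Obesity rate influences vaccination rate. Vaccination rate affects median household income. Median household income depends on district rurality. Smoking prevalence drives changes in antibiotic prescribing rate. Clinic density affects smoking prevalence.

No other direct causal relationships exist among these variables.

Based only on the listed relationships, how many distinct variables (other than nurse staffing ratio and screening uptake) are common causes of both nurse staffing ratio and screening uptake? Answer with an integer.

The common causes are: clinic density (to nurse staffing ratio via clinic density → smoking prevalence → antibiotic prescribing rate → average patient age → nurse staffing ratio; to screening uptake via clinic density → median household income → ambulance response time → screening uptake); pharmacy density (to nurse staffing ratio via pharmacy density → antibiotic prescribing rate → average patient age → nurse staffing ratio; to screening uptake via pharmacy density → median household income → ambulance response time → screening uptake).
Every other variable lacks a causal path to at least one of nurse staffing ratio and screening uptake.

2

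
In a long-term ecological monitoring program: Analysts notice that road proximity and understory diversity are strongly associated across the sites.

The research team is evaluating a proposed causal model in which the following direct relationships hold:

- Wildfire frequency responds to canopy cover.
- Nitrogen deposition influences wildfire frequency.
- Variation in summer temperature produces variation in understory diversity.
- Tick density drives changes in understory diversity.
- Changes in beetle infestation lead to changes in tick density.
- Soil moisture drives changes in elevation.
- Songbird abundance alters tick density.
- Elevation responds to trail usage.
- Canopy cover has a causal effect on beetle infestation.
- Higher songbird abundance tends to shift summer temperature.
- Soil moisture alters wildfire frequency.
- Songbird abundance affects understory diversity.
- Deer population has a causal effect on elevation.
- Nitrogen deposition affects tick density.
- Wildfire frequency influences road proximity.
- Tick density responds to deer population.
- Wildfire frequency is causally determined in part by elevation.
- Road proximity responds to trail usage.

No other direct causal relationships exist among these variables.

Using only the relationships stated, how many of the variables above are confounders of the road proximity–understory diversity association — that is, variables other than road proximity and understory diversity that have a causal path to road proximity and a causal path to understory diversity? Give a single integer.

3

The common causes are: canopy cover (to road proximity via canopy cover → wildfire frequency → road proximity; to understory diversity via canopy cover → beetle infestation → tick density → understory diversity); deer population (to road proximity via deer population → elevation → wildfire frequency → road proximity; to understory diversity via deer population → tick density → understory diversity); nitrogen deposition (to road proximity via nitrogen deposition → wildfire frequency → road proximity; to understory diversity via nitrogen deposition → tick density → understory diversity).
Every other variable lacks a causal path to at least one of road proximity and understory diversity.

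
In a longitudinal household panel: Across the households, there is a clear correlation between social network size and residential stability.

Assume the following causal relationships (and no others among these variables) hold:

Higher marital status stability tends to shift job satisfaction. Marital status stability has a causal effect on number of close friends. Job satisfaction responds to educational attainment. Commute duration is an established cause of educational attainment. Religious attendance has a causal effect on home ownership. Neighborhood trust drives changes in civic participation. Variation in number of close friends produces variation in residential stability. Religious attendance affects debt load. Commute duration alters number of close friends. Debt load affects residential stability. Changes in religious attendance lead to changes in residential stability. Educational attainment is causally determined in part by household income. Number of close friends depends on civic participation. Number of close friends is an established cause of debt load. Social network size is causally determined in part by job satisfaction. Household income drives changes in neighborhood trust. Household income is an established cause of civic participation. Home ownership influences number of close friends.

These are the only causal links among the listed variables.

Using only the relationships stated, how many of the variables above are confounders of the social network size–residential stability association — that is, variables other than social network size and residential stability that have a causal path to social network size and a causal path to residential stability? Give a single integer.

The common causes are: commute duration (to social network size via commute duration → educational attainment → job satisfaction → social network size; to residential stability via commute duration → number of close friends → residential stability); household income (to social network size via household income → educational attainment → job satisfaction → social network size; to residential stability via household income → civic participation → number of close friends → residential stability); marital status stability (to social network size via marital status stability → job satisfaction → social network size; to residential stability via marital status stability → number of close friends → residential stability).
Every other variable lacks a causal path to at least one of social network size and residential stability.

3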